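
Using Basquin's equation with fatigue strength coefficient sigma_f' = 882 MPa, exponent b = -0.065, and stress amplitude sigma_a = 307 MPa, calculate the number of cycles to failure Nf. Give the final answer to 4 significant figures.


sigma_a = sigma_f' * (2*Nf)^b
2*Nf = (sigma_a / sigma_f')^(1/b)
2*Nf = (307 / 882)^(1/-0.065)
2*Nf = 1.12521e+07
Nf = 5.626e+06 cycles


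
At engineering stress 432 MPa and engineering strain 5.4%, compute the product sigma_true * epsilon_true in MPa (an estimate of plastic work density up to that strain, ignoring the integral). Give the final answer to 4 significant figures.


sigma_true = sigma_eng * (1 + epsilon_eng)
sigma_true = 432 * (1 + 0.054) = 455.328 MPa
epsilon_true = ln(1 + epsilon_eng)
epsilon_true = ln(1 + 0.054) = 0.0525925
sigma_true * epsilon_true = 455.328 * 0.0525925 = 23.95 MPa


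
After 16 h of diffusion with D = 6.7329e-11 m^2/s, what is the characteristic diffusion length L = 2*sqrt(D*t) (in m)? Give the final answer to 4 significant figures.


t = 16 hr = 57600 s
Diffusion length = 2*sqrt(D*t)
= 2*sqrt(6.7329e-11 * 57600)
= 3.939e-03 m


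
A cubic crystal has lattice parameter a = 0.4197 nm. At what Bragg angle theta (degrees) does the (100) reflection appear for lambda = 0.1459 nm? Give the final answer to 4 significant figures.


d = a / sqrt(h^2+k^2+l^2)
d = 0.4197 / sqrt(1) = 0.4197 nm
lambda = 2*d*sin(theta)  =>  sin(theta) = lambda / (2*d)
sin(theta) = 0.1459 / (2 * 0.4197) = 0.173815
theta = 10.01 deg


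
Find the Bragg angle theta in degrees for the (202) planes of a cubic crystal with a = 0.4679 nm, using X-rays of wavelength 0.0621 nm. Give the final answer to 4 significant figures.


d = a / sqrt(h^2+k^2+l^2)
d = 0.4679 / sqrt(8) = 0.165428 nm
lambda = 2*d*sin(theta)  =>  sin(theta) = lambda / (2*d)
sin(theta) = 0.0621 / (2 * 0.165428) = 0.187695
theta = 10.82 deg


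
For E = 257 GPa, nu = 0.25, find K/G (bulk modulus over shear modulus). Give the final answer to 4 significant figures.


G = E / (2*(1+nu))
G = 257 / (2*(1+0.25)) = 102.8 GPa
K = E / (3*(1-2*nu))
K = 257 / (3*(1-2*0.25)) = 171.333 GPa
K/G = 171.333 / 102.8 = 1.667


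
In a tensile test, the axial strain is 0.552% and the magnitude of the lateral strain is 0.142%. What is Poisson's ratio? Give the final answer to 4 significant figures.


nu = -epsilon_lat / epsilon_axial
Lateral strain is contraction (negative), so using magnitudes:
nu = 0.142 / 0.552
nu = 0.2572


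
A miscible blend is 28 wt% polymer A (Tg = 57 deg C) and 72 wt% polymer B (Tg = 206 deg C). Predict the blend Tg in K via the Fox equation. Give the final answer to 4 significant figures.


1/Tg = w1/Tg1 + w2/Tg2 (in Kelvin)
Tg1 = 330.15 K, Tg2 = 479.15 K
1/Tg = 0.28/330.15 + 0.72/479.15
Tg = 425.4 K


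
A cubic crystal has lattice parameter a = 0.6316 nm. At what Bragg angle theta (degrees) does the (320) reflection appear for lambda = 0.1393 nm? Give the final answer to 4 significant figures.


d = a / sqrt(h^2+k^2+l^2)
d = 0.6316 / sqrt(13) = 0.175174 nm
lambda = 2*d*sin(theta)  =>  sin(theta) = lambda / (2*d)
sin(theta) = 0.1393 / (2 * 0.175174) = 0.397604
theta = 23.43 deg


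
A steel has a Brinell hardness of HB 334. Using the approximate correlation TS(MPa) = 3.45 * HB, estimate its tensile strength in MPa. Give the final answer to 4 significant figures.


TS (MPa) = 3.45 * HB
TS = 3.45 * 334
TS = 1152 MPa


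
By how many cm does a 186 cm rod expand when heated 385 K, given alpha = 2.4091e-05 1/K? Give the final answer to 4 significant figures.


dL = L0 * alpha * dT
dL = 186 * 2.4091e-05 * 385
dL = 1.725 cm


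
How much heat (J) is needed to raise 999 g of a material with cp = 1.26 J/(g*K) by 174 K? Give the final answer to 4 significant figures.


Q = m * cp * dT
Q = 999 * 1.26 * 174
Q = 219000 J


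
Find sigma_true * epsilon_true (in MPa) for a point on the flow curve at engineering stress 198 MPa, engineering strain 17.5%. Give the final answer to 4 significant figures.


sigma_true = sigma_eng * (1 + epsilon_eng)
sigma_true = 198 * (1 + 0.175) = 232.65 MPa
epsilon_true = ln(1 + epsilon_eng)
epsilon_true = ln(1 + 0.175) = 0.161268
sigma_true * epsilon_true = 232.65 * 0.161268 = 37.52 MPa


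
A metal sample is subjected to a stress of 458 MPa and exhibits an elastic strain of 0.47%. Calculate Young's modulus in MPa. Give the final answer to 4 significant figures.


E = sigma / epsilon
epsilon = 0.47% = 4.7e-03
E = 458 / 4.7e-03
E = 97450 MPa


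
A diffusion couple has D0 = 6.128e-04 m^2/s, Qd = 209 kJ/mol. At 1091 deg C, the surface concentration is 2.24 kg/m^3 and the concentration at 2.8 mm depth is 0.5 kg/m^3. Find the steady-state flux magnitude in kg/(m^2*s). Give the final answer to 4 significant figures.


Step 1: D = D0 * exp(-Qd/(R*T))
T = 1091 + 273.15 = 1364.15 K
D = 6.128e-04 * exp(-209e3 / (8.314 * 1364.15)) = 6.08436e-12 m^2/s
Step 2: J = D * (C1 - C2) / dx
J = 6.08436e-12 * (2.24 - 0.5) / 2.8e-03
J = 3.781e-09 kg/(m^2*s)


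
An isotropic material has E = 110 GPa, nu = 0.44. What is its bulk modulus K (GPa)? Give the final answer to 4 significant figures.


K = E / (3*(1-2*nu))
K = 110 / (3*(1-2*0.44))
K = 305.6 GPa


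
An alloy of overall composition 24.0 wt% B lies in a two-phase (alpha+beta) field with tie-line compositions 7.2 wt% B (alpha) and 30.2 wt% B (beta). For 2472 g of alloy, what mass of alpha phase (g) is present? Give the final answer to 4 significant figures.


f_alpha = (C_beta - C0) / (C_beta - C_alpha)
f_alpha = (30.2 - 24.0) / (30.2 - 7.2) = 0.269565
m_alpha = f_alpha * m_total = 0.269565 * 2472 = 666.4 g


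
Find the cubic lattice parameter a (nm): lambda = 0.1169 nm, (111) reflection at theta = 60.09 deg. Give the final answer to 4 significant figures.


d = lambda / (2*sin(theta))
d = 0.1169 / (2*sin(60.09 deg))
d = 0.0674312 nm
a = d * sqrt(h^2+k^2+l^2) = 0.0674312 * sqrt(3)
a = 0.1168 nm


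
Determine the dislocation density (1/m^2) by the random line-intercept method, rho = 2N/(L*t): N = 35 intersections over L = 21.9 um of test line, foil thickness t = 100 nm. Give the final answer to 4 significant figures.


rho = 2N / (L * t)
L = 21.9 um = 2.19e-05 m, t = 100 nm = 1e-07 m
rho = 2 * 35 / (2.19e-05 * 1e-07)
rho = 3.196e+13 1/m^2


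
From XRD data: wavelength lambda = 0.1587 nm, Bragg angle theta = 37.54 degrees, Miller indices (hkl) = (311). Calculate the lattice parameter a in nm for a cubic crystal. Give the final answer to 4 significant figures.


d = lambda / (2*sin(theta))
d = 0.1587 / (2*sin(37.54 deg))
d = 0.130228 nm
a = d * sqrt(h^2+k^2+l^2) = 0.130228 * sqrt(11)
a = 0.4319 nm


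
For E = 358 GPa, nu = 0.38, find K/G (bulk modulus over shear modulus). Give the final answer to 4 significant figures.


G = E / (2*(1+nu))
G = 358 / (2*(1+0.38)) = 129.71 GPa
K = E / (3*(1-2*nu))
K = 358 / (3*(1-2*0.38)) = 497.222 GPa
K/G = 497.222 / 129.71 = 3.833


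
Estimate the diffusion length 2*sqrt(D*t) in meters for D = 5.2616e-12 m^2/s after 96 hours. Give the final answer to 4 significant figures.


t = 96 hr = 345600 s
Diffusion length = 2*sqrt(D*t)
= 2*sqrt(5.2616e-12 * 345600)
= 2.697e-03 m


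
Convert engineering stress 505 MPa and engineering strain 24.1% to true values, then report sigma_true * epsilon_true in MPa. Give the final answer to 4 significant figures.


sigma_true = sigma_eng * (1 + epsilon_eng)
sigma_true = 505 * (1 + 0.241) = 626.705 MPa
epsilon_true = ln(1 + epsilon_eng)
epsilon_true = ln(1 + 0.241) = 0.215918
sigma_true * epsilon_true = 626.705 * 0.215918 = 135.3 MPa


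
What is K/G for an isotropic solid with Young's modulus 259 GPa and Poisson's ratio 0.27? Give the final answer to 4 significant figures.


G = E / (2*(1+nu))
G = 259 / (2*(1+0.27)) = 101.969 GPa
K = E / (3*(1-2*nu))
K = 259 / (3*(1-2*0.27)) = 187.681 GPa
K/G = 187.681 / 101.969 = 1.841


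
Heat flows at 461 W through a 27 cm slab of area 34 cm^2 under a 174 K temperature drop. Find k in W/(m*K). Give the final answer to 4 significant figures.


k = Q*L / (A*dT)
L = 0.27 m, A = 3.4e-03 m^2
k = 461 * 0.27 / (3.4e-03 * 174)
k = 210.4 W/(m*K)


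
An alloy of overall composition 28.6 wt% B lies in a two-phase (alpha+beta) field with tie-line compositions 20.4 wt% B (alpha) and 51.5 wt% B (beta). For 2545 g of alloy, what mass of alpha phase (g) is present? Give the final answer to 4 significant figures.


f_alpha = (C_beta - C0) / (C_beta - C_alpha)
f_alpha = (51.5 - 28.6) / (51.5 - 20.4) = 0.736334
m_alpha = f_alpha * m_total = 0.736334 * 2545 = 1874 g


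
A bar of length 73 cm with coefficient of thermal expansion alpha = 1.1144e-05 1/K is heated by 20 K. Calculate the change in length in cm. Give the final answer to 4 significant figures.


dL = L0 * alpha * dT
dL = 73 * 1.1144e-05 * 20
dL = 0.01627 cm


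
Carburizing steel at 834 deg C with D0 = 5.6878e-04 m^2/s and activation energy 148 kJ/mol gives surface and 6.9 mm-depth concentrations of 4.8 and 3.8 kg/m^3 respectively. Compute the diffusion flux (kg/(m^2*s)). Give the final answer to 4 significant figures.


Step 1: D = D0 * exp(-Qd/(R*T))
T = 834 + 273.15 = 1107.15 K
D = 5.6878e-04 * exp(-148e3 / (8.314 * 1107.15)) = 5.9176e-11 m^2/s
Step 2: J = D * (C1 - C2) / dx
J = 5.9176e-11 * (4.8 - 3.8) / 6.9e-03
J = 8.576e-09 kg/(m^2*s)


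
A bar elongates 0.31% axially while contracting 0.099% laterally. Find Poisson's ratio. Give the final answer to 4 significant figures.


nu = -epsilon_lat / epsilon_axial
Lateral strain is contraction (negative), so using magnitudes:
nu = 0.099 / 0.31
nu = 0.3194


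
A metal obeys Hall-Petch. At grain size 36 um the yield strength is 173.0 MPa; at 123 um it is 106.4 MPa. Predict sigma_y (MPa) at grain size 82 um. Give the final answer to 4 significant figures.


sigma_y = sigma0 + k / sqrt(d)
1/sqrt(d1) = 1/sqrt(3.6e-05) = 166.667;  1/sqrt(d2) = 90.167
k = (sigma1 - sigma2) / (1/sqrt(d1) - 1/sqrt(d2)) = (173.0 - 106.4) / (166.667 - 90.167) = 0.870592 MPa*m^0.5
sigma0 = sigma1 - k/sqrt(d1) = 173.0 - 0.870592*166.667 = 27.9014 MPa
sigma_y(d3) = 27.9014 + 0.870592 / sqrt(8.2e-05) = 124 MPa


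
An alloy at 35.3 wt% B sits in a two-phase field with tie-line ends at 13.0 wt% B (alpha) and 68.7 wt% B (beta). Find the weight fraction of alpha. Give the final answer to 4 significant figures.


f_alpha = (C_beta - C0) / (C_beta - C_alpha)
f_alpha = (68.7 - 35.3) / (68.7 - 13.0)
f_alpha = 0.5996


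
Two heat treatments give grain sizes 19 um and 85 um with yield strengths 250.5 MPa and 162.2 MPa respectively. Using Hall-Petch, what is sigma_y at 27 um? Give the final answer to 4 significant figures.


sigma_y = sigma0 + k / sqrt(d)
1/sqrt(d1) = 1/sqrt(1.9e-05) = 229.416;  1/sqrt(d2) = 108.465
k = (sigma1 - sigma2) / (1/sqrt(d1) - 1/sqrt(d2)) = (250.5 - 162.2) / (229.416 - 108.465) = 0.730051 MPa*m^0.5
sigma0 = sigma1 - k/sqrt(d1) = 250.5 - 0.730051*229.416 = 83.0149 MPa
sigma_y(d3) = 83.0149 + 0.730051 / sqrt(2.7e-05) = 223.5 MPa


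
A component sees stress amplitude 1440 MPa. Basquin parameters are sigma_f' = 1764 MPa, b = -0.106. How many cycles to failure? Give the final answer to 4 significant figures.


sigma_a = sigma_f' * (2*Nf)^b
2*Nf = (sigma_a / sigma_f')^(1/b)
2*Nf = (1440 / 1764)^(1/-0.106)
2*Nf = 6.78379
Nf = 3.392 cycles


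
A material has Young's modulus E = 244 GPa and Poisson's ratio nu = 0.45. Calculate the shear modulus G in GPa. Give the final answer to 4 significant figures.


G = E / (2*(1+nu))
G = 244 / (2*(1+0.45))
G = 84.14 GPa


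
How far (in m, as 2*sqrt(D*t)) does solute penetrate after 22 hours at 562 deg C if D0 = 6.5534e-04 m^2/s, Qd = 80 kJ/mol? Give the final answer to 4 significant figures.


Step 1: D = D0 * exp(-Qd/(R*T))
T = 835.15 K
D = 6.5534e-04 * exp(-80e3 / (8.314 * 835.15)) = 6.49633e-09 m^2/s
Step 2: L = 2*sqrt(D*t)
t = 22 h = 79200 s
L = 2*sqrt(6.49633e-09 * 79200) = 0.04537 m


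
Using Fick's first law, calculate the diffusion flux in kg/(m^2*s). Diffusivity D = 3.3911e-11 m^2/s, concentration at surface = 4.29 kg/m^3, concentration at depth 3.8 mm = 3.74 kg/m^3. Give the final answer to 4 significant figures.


J = -D * (dC/dx) = D * (C1 - C2) / dx
J = 3.3911e-11 * (4.29 - 3.74) / 3.8e-03
J = 4.908e-09 kg/(m^2*s)


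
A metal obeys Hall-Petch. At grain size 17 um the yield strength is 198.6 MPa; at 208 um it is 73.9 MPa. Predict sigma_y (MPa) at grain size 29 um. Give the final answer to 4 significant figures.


sigma_y = sigma0 + k / sqrt(d)
1/sqrt(d1) = 1/sqrt(1.7e-05) = 242.536;  1/sqrt(d2) = 69.3375
k = (sigma1 - sigma2) / (1/sqrt(d1) - 1/sqrt(d2)) = (198.6 - 73.9) / (242.536 - 69.3375) = 0.719985 MPa*m^0.5
sigma0 = sigma1 - k/sqrt(d1) = 198.6 - 0.719985*242.536 = 23.978 MPa
sigma_y(d3) = 23.978 + 0.719985 / sqrt(2.9e-05) = 157.7 MPa


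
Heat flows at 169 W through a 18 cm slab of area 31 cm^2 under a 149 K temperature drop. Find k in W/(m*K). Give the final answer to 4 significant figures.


k = Q*L / (A*dT)
L = 0.18 m, A = 3.1e-03 m^2
k = 169 * 0.18 / (3.1e-03 * 149)
k = 65.86 W/(m*K)


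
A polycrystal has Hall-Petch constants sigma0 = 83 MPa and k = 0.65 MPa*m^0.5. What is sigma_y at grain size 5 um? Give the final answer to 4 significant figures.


sigma_y = sigma0 + k / sqrt(d)
d = 5 um = 5e-06 m
sigma_y = 83 + 0.65 / sqrt(5e-06)
sigma_y = 373.7 MPa


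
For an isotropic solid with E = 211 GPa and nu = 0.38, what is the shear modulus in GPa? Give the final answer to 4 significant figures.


G = E / (2*(1+nu))
G = 211 / (2*(1+0.38))
G = 76.45 GPa


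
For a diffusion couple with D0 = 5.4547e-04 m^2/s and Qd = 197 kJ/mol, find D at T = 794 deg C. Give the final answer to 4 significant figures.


D = D0 * exp(-Qd / (R*T))
T = 1067.15 K
D = 5.4547e-04 * exp(-197e3 / (8.314 * 1067.15))
D = 1.241e-13 m^2/s


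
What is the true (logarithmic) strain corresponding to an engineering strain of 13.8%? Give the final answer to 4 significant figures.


epsilon_true = ln(1 + epsilon_eng)
epsilon_true = ln(1 + 0.138)
epsilon_true = 0.1293


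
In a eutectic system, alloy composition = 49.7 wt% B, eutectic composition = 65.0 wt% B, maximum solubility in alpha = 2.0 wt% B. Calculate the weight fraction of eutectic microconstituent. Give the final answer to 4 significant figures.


f_primary = (C_e - C0) / (C_e - C_alpha_max)
f_primary = (65.0 - 49.7) / (65.0 - 2.0)
f_primary = 0.242857
f_eutectic = 1 - 0.242857 = 0.7571


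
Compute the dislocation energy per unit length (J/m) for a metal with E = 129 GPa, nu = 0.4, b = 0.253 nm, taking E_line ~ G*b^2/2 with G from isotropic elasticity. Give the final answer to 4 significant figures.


Step 1: G = E / (2*(1+nu))
G = 129 / (2*(1+0.4)) = 46.0714 GPa = 4.60714e+10 Pa
Step 2: E_line = G*b^2/2
b = 0.253 nm = 2.53e-10 m
E_line = 0.5 * 4.60714e+10 * (2.53e-10)^2 = 1.474e-09 J/m


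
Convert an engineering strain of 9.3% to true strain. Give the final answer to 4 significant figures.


epsilon_true = ln(1 + epsilon_eng)
epsilon_true = ln(1 + 0.093)
epsilon_true = 0.08893


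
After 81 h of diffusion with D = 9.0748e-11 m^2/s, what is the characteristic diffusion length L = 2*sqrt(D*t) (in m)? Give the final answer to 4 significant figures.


t = 81 hr = 291600 s
Diffusion length = 2*sqrt(D*t)
= 2*sqrt(9.0748e-11 * 291600)
= 0.01029 m


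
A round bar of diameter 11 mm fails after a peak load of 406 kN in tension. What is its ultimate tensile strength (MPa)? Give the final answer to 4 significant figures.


A0 = pi*(d/2)^2 = pi*(11/2)^2 = 95.0332 mm^2
UTS = F_max / A0 = 406*1000 / 95.0332
UTS = 4272 MPa


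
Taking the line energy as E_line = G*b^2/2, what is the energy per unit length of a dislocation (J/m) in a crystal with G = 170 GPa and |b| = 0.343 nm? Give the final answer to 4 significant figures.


E = G*b^2/2
b = 0.343 nm = 3.43e-10 m
G = 170 GPa = 1.7e+11 Pa
E = 0.5 * 1.7e+11 * (3.43e-10)^2
E = 1e-08 J/m


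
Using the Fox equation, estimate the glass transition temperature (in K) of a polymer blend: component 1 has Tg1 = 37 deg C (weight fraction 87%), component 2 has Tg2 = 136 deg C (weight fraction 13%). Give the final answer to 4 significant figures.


1/Tg = w1/Tg1 + w2/Tg2 (in Kelvin)
Tg1 = 310.15 K, Tg2 = 409.15 K
1/Tg = 0.87/310.15 + 0.13/409.15
Tg = 320.2 K


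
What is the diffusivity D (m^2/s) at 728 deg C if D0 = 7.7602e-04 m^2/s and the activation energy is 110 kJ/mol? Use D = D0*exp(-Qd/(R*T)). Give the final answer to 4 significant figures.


D = D0 * exp(-Qd / (R*T))
T = 1001.15 K
D = 7.7602e-04 * exp(-110e3 / (8.314 * 1001.15))
D = 1.414e-09 m^2/s


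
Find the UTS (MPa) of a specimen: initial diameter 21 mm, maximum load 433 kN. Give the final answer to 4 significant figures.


A0 = pi*(d/2)^2 = pi*(21/2)^2 = 346.361 mm^2
UTS = F_max / A0 = 433*1000 / 346.361
UTS = 1250 MPa


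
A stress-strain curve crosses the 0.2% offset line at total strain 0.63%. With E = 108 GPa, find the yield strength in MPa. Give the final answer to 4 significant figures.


Offset strain = 0.002
Elastic strain at yield = total_strain - offset = 6.3e-03 - 0.002 = 4.3e-03
sigma_y = E * elastic_strain = 108000 * 4.3e-03
sigma_y = 464.4 MPa


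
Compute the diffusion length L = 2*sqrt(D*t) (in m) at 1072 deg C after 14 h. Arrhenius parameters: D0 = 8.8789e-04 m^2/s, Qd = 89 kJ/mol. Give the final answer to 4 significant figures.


Step 1: D = D0 * exp(-Qd/(R*T))
T = 1345.15 K
D = 8.8789e-04 * exp(-89e3 / (8.314 * 1345.15)) = 3.106e-07 m^2/s
Step 2: L = 2*sqrt(D*t)
t = 14 h = 50400 s
L = 2*sqrt(3.106e-07 * 50400) = 0.2502 m


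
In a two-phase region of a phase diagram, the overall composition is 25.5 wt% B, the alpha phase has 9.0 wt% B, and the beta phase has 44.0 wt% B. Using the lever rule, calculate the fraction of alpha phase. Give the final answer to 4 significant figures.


f_alpha = (C_beta - C0) / (C_beta - C_alpha)
f_alpha = (44.0 - 25.5) / (44.0 - 9.0)
f_alpha = 0.5286


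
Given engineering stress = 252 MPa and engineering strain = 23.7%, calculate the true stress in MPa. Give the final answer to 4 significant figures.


sigma_true = sigma_eng * (1 + epsilon_eng)
sigma_true = 252 * (1 + 0.237)
sigma_true = 311.7 MPa


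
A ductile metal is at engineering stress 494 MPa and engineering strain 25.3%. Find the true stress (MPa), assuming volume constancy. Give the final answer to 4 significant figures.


sigma_true = sigma_eng * (1 + epsilon_eng)
sigma_true = 494 * (1 + 0.253)
sigma_true = 619 MPa


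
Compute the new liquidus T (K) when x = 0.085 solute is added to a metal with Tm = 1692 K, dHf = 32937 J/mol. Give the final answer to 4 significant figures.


dT = R*Tm^2*x / dHf
dT = 8.314 * 1692^2 * 0.085 / 32937
dT = 61.4251 K
T_new = 1692 - 61.4251 = 1631 K


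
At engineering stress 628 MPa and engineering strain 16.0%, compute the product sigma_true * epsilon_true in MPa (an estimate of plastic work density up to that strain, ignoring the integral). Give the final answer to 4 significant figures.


sigma_true = sigma_eng * (1 + epsilon_eng)
sigma_true = 628 * (1 + 0.16) = 728.48 MPa
epsilon_true = ln(1 + epsilon_eng)
epsilon_true = ln(1 + 0.16) = 0.14842
sigma_true * epsilon_true = 728.48 * 0.14842 = 108.1 MPa


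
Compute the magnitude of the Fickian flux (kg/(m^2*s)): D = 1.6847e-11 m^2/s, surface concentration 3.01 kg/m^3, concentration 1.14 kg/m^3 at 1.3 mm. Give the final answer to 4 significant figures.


J = -D * (dC/dx) = D * (C1 - C2) / dx
J = 1.6847e-11 * (3.01 - 1.14) / 1.3e-03
J = 2.423e-08 kg/(m^2*s)


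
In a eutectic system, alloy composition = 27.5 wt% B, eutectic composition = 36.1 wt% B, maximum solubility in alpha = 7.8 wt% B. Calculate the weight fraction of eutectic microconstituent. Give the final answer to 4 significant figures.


f_primary = (C_e - C0) / (C_e - C_alpha_max)
f_primary = (36.1 - 27.5) / (36.1 - 7.8)
f_primary = 0.303887
f_eutectic = 1 - 0.303887 = 0.6961


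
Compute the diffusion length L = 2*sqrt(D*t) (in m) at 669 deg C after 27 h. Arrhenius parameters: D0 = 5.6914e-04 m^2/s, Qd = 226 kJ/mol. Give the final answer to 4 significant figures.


Step 1: D = D0 * exp(-Qd/(R*T))
T = 942.15 K
D = 5.6914e-04 * exp(-226e3 / (8.314 * 942.15)) = 1.67836e-16 m^2/s
Step 2: L = 2*sqrt(D*t)
t = 27 h = 97200 s
L = 2*sqrt(1.67836e-16 * 97200) = 8.078e-06 m


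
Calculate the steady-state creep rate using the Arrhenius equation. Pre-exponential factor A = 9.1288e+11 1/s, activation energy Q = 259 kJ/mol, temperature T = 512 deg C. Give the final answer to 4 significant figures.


rate = A * exp(-Q / (R*T))
T = 512 + 273.15 = 785.15 K
rate = 9.1288e+11 * exp(-259e3 / (8.314 * 785.15))
rate = 5.358e-06 1/s


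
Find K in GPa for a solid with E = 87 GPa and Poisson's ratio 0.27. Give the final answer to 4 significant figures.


K = E / (3*(1-2*nu))
K = 87 / (3*(1-2*0.27))
K = 63.04 GPa


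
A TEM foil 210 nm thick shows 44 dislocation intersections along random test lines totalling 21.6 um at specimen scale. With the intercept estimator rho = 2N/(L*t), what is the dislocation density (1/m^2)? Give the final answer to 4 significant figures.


rho = 2N / (L * t)
L = 21.6 um = 2.16e-05 m, t = 210 nm = 2.1e-07 m
rho = 2 * 44 / (2.16e-05 * 2.1e-07)
rho = 1.94e+13 1/m^2


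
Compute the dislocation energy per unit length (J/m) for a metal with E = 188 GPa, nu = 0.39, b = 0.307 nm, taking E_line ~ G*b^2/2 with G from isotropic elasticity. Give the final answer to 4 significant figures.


Step 1: G = E / (2*(1+nu))
G = 188 / (2*(1+0.39)) = 67.6259 GPa = 6.76259e+10 Pa
Step 2: E_line = G*b^2/2
b = 0.307 nm = 3.07e-10 m
E_line = 0.5 * 6.76259e+10 * (3.07e-10)^2 = 3.187e-09 J/m


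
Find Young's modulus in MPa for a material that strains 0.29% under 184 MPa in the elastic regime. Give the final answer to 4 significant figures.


E = sigma / epsilon
epsilon = 0.29% = 2.9e-03
E = 184 / 2.9e-03
E = 63450 MPa


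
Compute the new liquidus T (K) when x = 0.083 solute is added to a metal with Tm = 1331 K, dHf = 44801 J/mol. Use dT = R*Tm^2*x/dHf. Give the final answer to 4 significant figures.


dT = R*Tm^2*x / dHf
dT = 8.314 * 1331^2 * 0.083 / 44801
dT = 27.287 K
T_new = 1331 - 27.287 = 1304 K


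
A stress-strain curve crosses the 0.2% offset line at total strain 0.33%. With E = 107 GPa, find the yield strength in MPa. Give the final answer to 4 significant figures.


Offset strain = 0.002
Elastic strain at yield = total_strain - offset = 3.3e-03 - 0.002 = 1.3e-03
sigma_y = E * elastic_strain = 107000 * 1.3e-03
sigma_y = 139.1 MPa


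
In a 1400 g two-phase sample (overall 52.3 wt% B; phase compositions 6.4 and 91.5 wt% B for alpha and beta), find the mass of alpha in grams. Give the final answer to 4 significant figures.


f_alpha = (C_beta - C0) / (C_beta - C_alpha)
f_alpha = (91.5 - 52.3) / (91.5 - 6.4) = 0.460635
m_alpha = f_alpha * m_total = 0.460635 * 1400 = 644.9 g


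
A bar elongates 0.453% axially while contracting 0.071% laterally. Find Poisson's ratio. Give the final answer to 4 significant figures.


nu = -epsilon_lat / epsilon_axial
Lateral strain is contraction (negative), so using magnitudes:
nu = 0.071 / 0.453
nu = 0.1567


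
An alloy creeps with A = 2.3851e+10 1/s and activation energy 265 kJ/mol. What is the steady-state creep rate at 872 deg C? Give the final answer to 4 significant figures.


rate = A * exp(-Q / (R*T))
T = 872 + 273.15 = 1145.15 K
rate = 2.3851e+10 * exp(-265e3 / (8.314 * 1145.15))
rate = 0.01947 1/s


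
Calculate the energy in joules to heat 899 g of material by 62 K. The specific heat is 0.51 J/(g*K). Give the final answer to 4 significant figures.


Q = m * cp * dT
Q = 899 * 0.51 * 62
Q = 28430 J


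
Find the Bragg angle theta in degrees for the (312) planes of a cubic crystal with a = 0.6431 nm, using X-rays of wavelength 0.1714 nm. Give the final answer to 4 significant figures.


d = a / sqrt(h^2+k^2+l^2)
d = 0.6431 / sqrt(14) = 0.171876 nm
lambda = 2*d*sin(theta)  =>  sin(theta) = lambda / (2*d)
sin(theta) = 0.1714 / (2 * 0.171876) = 0.498616
theta = 29.91 deg


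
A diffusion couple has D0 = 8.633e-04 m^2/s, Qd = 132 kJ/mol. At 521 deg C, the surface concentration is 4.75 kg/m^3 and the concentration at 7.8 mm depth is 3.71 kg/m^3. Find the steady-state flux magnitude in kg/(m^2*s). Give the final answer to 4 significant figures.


Step 1: D = D0 * exp(-Qd/(R*T))
T = 521 + 273.15 = 794.15 K
D = 8.633e-04 * exp(-132e3 / (8.314 * 794.15)) = 1.79326e-12 m^2/s
Step 2: J = D * (C1 - C2) / dx
J = 1.79326e-12 * (4.75 - 3.71) / 7.8e-03
J = 2.391e-10 kg/(m^2*s)


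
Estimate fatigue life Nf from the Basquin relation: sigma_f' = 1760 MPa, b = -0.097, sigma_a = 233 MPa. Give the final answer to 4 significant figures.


sigma_a = sigma_f' * (2*Nf)^b
2*Nf = (sigma_a / sigma_f')^(1/b)
2*Nf = (233 / 1760)^(1/-0.097)
2*Nf = 1.13022e+09
Nf = 5.651e+08 cycles


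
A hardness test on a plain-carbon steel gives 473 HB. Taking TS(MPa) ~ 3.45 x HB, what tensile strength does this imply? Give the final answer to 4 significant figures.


TS (MPa) = 3.45 * HB
TS = 3.45 * 473
TS = 1632 MPa


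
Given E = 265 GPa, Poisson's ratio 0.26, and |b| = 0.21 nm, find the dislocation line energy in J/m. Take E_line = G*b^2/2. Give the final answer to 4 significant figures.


Step 1: G = E / (2*(1+nu))
G = 265 / (2*(1+0.26)) = 105.159 GPa = 1.05159e+11 Pa
Step 2: E_line = G*b^2/2
b = 0.21 nm = 2.1e-10 m
E_line = 0.5 * 1.05159e+11 * (2.1e-10)^2 = 2.319e-09 J/m


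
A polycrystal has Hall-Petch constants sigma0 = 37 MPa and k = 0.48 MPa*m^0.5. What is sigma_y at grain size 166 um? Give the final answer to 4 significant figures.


sigma_y = sigma0 + k / sqrt(d)
d = 166 um = 1.66e-04 m
sigma_y = 37 + 0.48 / sqrt(1.66e-04)
sigma_y = 74.26 MPa


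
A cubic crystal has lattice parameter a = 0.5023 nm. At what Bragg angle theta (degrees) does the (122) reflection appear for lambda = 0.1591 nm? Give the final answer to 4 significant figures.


d = a / sqrt(h^2+k^2+l^2)
d = 0.5023 / sqrt(9) = 0.167433 nm
lambda = 2*d*sin(theta)  =>  sin(theta) = lambda / (2*d)
sin(theta) = 0.1591 / (2 * 0.167433) = 0.475114
theta = 28.37 deg


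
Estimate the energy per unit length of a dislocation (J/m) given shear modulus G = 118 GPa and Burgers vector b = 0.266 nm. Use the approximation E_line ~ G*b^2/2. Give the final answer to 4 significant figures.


E = G*b^2/2
b = 0.266 nm = 2.66e-10 m
G = 118 GPa = 1.18e+11 Pa
E = 0.5 * 1.18e+11 * (2.66e-10)^2
E = 4.175e-09 J/m


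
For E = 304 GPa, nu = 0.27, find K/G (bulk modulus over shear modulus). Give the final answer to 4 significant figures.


G = E / (2*(1+nu))
G = 304 / (2*(1+0.27)) = 119.685 GPa
K = E / (3*(1-2*nu))
K = 304 / (3*(1-2*0.27)) = 220.29 GPa
K/G = 220.29 / 119.685 = 1.841


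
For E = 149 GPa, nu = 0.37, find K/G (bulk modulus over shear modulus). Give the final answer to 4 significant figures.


G = E / (2*(1+nu))
G = 149 / (2*(1+0.37)) = 54.3796 GPa
K = E / (3*(1-2*nu))
K = 149 / (3*(1-2*0.37)) = 191.026 GPa
K/G = 191.026 / 54.3796 = 3.513


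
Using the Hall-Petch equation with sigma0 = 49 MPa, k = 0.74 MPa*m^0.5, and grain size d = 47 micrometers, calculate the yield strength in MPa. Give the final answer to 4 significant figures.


sigma_y = sigma0 + k / sqrt(d)
d = 47 um = 4.7e-05 m
sigma_y = 49 + 0.74 / sqrt(4.7e-05)
sigma_y = 156.9 MPa


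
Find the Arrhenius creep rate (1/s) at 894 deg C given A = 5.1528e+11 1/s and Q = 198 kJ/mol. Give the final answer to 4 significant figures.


rate = A * exp(-Q / (R*T))
T = 894 + 273.15 = 1167.15 K
rate = 5.1528e+11 * exp(-198e3 / (8.314 * 1167.15))
rate = 708.6 1/s


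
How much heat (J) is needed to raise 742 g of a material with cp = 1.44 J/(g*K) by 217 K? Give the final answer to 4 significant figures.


Q = m * cp * dT
Q = 742 * 1.44 * 217
Q = 231900 J


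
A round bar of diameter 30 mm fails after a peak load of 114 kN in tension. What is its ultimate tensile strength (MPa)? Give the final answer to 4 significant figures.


A0 = pi*(d/2)^2 = pi*(30/2)^2 = 706.858 mm^2
UTS = F_max / A0 = 114*1000 / 706.858
UTS = 161.3 MPa


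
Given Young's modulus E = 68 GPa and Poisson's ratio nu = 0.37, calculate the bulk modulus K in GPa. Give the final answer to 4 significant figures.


K = E / (3*(1-2*nu))
K = 68 / (3*(1-2*0.37))
K = 87.18 GPa


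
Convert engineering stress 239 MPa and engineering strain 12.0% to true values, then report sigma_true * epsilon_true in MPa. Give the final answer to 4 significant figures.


sigma_true = sigma_eng * (1 + epsilon_eng)
sigma_true = 239 * (1 + 0.12) = 267.68 MPa
epsilon_true = ln(1 + epsilon_eng)
epsilon_true = ln(1 + 0.12) = 0.113329
sigma_true * epsilon_true = 267.68 * 0.113329 = 30.34 MPa


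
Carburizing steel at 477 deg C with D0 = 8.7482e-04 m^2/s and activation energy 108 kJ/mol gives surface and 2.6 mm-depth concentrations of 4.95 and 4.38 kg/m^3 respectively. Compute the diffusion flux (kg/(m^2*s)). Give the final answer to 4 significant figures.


Step 1: D = D0 * exp(-Qd/(R*T))
T = 477 + 273.15 = 750.15 K
D = 8.7482e-04 * exp(-108e3 / (8.314 * 750.15)) = 2.63854e-11 m^2/s
Step 2: J = D * (C1 - C2) / dx
J = 2.63854e-11 * (4.95 - 4.38) / 2.6e-03
J = 5.784e-09 kg/(m^2*s)


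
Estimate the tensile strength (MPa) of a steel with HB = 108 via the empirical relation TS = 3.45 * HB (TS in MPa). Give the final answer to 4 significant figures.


TS (MPa) = 3.45 * HB
TS = 3.45 * 108
TS = 372.6 MPa


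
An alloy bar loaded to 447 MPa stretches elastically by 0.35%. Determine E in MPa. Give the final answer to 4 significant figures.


E = sigma / epsilon
epsilon = 0.35% = 3.5e-03
E = 447 / 3.5e-03
E = 127700 MPa


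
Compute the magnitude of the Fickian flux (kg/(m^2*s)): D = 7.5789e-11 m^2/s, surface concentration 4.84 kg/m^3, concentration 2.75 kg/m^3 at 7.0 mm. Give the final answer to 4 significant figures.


J = -D * (dC/dx) = D * (C1 - C2) / dx
J = 7.5789e-11 * (4.84 - 2.75) / 7e-03
J = 2.263e-08 kg/(m^2*s)


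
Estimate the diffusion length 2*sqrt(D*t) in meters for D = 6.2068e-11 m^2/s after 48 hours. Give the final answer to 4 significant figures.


t = 48 hr = 172800 s
Diffusion length = 2*sqrt(D*t)
= 2*sqrt(6.2068e-11 * 172800)
= 6.55e-03 m


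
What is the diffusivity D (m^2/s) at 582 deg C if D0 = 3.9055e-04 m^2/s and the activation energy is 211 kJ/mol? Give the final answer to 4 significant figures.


D = D0 * exp(-Qd / (R*T))
T = 855.15 K
D = 3.9055e-04 * exp(-211e3 / (8.314 * 855.15))
D = 5.045e-17 m^2/s


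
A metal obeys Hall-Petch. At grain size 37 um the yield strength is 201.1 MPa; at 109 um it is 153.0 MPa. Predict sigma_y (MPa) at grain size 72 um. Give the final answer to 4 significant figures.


sigma_y = sigma0 + k / sqrt(d)
1/sqrt(d1) = 1/sqrt(3.7e-05) = 164.399;  1/sqrt(d2) = 95.7826
k = (sigma1 - sigma2) / (1/sqrt(d1) - 1/sqrt(d2)) = (201.1 - 153.0) / (164.399 - 95.7826) = 0.700999 MPa*m^0.5
sigma0 = sigma1 - k/sqrt(d1) = 201.1 - 0.700999*164.399 = 85.8565 MPa
sigma_y(d3) = 85.8565 + 0.700999 / sqrt(7.2e-05) = 168.5 MPa


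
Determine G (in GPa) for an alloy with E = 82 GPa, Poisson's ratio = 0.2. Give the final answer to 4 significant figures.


G = E / (2*(1+nu))
G = 82 / (2*(1+0.2))
G = 34.17 GPa


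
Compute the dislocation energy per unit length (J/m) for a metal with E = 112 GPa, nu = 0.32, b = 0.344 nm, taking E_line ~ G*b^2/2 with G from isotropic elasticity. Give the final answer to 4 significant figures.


Step 1: G = E / (2*(1+nu))
G = 112 / (2*(1+0.32)) = 42.4242 GPa = 4.24242e+10 Pa
Step 2: E_line = G*b^2/2
b = 0.344 nm = 3.44e-10 m
E_line = 0.5 * 4.24242e+10 * (3.44e-10)^2 = 2.51e-09 J/m


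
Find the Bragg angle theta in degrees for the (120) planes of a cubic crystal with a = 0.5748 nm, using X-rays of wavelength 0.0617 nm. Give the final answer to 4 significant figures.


d = a / sqrt(h^2+k^2+l^2)
d = 0.5748 / sqrt(5) = 0.257058 nm
lambda = 2*d*sin(theta)  =>  sin(theta) = lambda / (2*d)
sin(theta) = 0.0617 / (2 * 0.257058) = 0.120012
theta = 6.893 deg


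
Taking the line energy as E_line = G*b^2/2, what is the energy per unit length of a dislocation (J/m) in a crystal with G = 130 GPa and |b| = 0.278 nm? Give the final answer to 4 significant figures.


E = G*b^2/2
b = 0.278 nm = 2.78e-10 m
G = 130 GPa = 1.3e+11 Pa
E = 0.5 * 1.3e+11 * (2.78e-10)^2
E = 5.023e-09 J/m


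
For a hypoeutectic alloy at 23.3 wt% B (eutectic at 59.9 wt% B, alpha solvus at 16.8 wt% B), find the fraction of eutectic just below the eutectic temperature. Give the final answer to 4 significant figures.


f_primary = (C_e - C0) / (C_e - C_alpha_max)
f_primary = (59.9 - 23.3) / (59.9 - 16.8)
f_primary = 0.849188
f_eutectic = 1 - 0.849188 = 0.1508


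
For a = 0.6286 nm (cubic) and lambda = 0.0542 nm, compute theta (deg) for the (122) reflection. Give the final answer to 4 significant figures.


d = a / sqrt(h^2+k^2+l^2)
d = 0.6286 / sqrt(9) = 0.209533 nm
lambda = 2*d*sin(theta)  =>  sin(theta) = lambda / (2*d)
sin(theta) = 0.0542 / (2 * 0.209533) = 0.129335
theta = 7.431 deg


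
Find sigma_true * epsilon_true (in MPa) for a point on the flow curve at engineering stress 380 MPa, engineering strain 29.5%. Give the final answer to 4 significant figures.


sigma_true = sigma_eng * (1 + epsilon_eng)
sigma_true = 380 * (1 + 0.295) = 492.1 MPa
epsilon_true = ln(1 + epsilon_eng)
epsilon_true = ln(1 + 0.295) = 0.258511
sigma_true * epsilon_true = 492.1 * 0.258511 = 127.2 MPa


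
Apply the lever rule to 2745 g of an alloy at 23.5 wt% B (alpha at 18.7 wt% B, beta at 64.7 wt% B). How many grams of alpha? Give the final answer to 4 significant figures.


f_alpha = (C_beta - C0) / (C_beta - C_alpha)
f_alpha = (64.7 - 23.5) / (64.7 - 18.7) = 0.895652
m_alpha = f_alpha * m_total = 0.895652 * 2745 = 2459 g


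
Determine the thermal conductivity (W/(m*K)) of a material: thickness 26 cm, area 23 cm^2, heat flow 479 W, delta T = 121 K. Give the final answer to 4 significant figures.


k = Q*L / (A*dT)
L = 0.26 m, A = 2.3e-03 m^2
k = 479 * 0.26 / (2.3e-03 * 121)
k = 447.5 W/(m*K)


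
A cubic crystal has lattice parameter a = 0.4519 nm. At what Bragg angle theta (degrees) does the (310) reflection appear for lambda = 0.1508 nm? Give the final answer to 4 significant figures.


d = a / sqrt(h^2+k^2+l^2)
d = 0.4519 / sqrt(10) = 0.142903 nm
lambda = 2*d*sin(theta)  =>  sin(theta) = lambda / (2*d)
sin(theta) = 0.1508 / (2 * 0.142903) = 0.527629
theta = 31.85 deg


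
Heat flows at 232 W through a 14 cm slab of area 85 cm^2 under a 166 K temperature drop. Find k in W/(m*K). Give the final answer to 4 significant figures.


k = Q*L / (A*dT)
L = 0.14 m, A = 8.5e-03 m^2
k = 232 * 0.14 / (8.5e-03 * 166)
k = 23.02 W/(m*K)


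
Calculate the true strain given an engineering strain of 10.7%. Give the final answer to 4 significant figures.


epsilon_true = ln(1 + epsilon_eng)
epsilon_true = ln(1 + 0.107)
epsilon_true = 0.1017


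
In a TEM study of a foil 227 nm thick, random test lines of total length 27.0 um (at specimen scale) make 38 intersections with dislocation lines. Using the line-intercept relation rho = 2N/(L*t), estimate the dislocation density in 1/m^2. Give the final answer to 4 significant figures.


rho = 2N / (L * t)
L = 27.0 um = 2.7e-05 m, t = 227 nm = 2.27e-07 m
rho = 2 * 38 / (2.7e-05 * 2.27e-07)
rho = 1.24e+13 1/m^2


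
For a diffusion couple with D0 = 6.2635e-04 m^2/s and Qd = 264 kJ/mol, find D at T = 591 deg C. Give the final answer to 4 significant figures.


D = D0 * exp(-Qd / (R*T))
T = 864.15 K
D = 6.2635e-04 * exp(-264e3 / (8.314 * 864.15))
D = 6.893e-20 m^2/s


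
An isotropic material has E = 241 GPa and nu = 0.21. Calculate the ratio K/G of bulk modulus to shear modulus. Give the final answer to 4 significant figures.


G = E / (2*(1+nu))
G = 241 / (2*(1+0.21)) = 99.5868 GPa
K = E / (3*(1-2*nu))
K = 241 / (3*(1-2*0.21)) = 138.506 GPa
K/G = 138.506 / 99.5868 = 1.391


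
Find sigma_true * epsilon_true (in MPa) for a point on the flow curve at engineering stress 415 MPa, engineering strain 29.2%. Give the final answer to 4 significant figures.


sigma_true = sigma_eng * (1 + epsilon_eng)
sigma_true = 415 * (1 + 0.292) = 536.18 MPa
epsilon_true = ln(1 + epsilon_eng)
epsilon_true = ln(1 + 0.292) = 0.256191
sigma_true * epsilon_true = 536.18 * 0.256191 = 137.4 MPa


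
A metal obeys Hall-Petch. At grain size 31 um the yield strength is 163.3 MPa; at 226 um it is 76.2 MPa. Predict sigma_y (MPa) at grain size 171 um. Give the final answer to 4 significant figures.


sigma_y = sigma0 + k / sqrt(d)
1/sqrt(d1) = 1/sqrt(3.1e-05) = 179.605;  1/sqrt(d2) = 66.519
k = (sigma1 - sigma2) / (1/sqrt(d1) - 1/sqrt(d2)) = (163.3 - 76.2) / (179.605 - 66.519) = 0.770208 MPa*m^0.5
sigma0 = sigma1 - k/sqrt(d1) = 163.3 - 0.770208*179.605 = 24.9665 MPa
sigma_y(d3) = 24.9665 + 0.770208 / sqrt(1.71e-04) = 83.87 MPa


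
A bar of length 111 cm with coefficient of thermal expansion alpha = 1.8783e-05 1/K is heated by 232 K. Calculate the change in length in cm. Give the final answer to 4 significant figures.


dL = L0 * alpha * dT
dL = 111 * 1.8783e-05 * 232
dL = 0.4837 cm


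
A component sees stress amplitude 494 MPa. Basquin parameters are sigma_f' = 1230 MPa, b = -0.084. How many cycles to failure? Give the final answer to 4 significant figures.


sigma_a = sigma_f' * (2*Nf)^b
2*Nf = (sigma_a / sigma_f')^(1/b)
2*Nf = (494 / 1230)^(1/-0.084)
2*Nf = 52048.3
Nf = 26020 cycles


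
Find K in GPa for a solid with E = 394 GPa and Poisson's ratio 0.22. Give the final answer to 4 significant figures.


K = E / (3*(1-2*nu))
K = 394 / (3*(1-2*0.22))
K = 234.5 GPa


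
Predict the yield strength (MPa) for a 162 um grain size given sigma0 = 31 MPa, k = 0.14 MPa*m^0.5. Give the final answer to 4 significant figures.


sigma_y = sigma0 + k / sqrt(d)
d = 162 um = 1.62e-04 m
sigma_y = 31 + 0.14 / sqrt(1.62e-04)
sigma_y = 42 MPa


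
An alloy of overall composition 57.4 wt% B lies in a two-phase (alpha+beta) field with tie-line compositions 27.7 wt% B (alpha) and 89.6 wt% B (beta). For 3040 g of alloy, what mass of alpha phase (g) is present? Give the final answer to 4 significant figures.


f_alpha = (C_beta - C0) / (C_beta - C_alpha)
f_alpha = (89.6 - 57.4) / (89.6 - 27.7) = 0.520194
m_alpha = f_alpha * m_total = 0.520194 * 3040 = 1581 g


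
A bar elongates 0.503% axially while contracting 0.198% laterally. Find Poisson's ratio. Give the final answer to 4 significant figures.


nu = -epsilon_lat / epsilon_axial
Lateral strain is contraction (negative), so using magnitudes:
nu = 0.198 / 0.503
nu = 0.3936


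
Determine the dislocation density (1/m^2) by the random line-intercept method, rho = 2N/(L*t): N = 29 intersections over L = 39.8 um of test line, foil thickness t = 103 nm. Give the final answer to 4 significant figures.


rho = 2N / (L * t)
L = 39.8 um = 3.98e-05 m, t = 103 nm = 1.03e-07 m
rho = 2 * 29 / (3.98e-05 * 1.03e-07)
rho = 1.415e+13 1/m^2


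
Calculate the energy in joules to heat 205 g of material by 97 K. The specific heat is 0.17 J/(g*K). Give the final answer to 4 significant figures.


Q = m * cp * dT
Q = 205 * 0.17 * 97
Q = 3380 J


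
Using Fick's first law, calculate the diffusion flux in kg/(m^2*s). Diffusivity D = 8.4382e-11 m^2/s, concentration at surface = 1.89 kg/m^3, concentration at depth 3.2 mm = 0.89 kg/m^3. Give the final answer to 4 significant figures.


J = -D * (dC/dx) = D * (C1 - C2) / dx
J = 8.4382e-11 * (1.89 - 0.89) / 3.2e-03
J = 2.637e-08 kg/(m^2*s)


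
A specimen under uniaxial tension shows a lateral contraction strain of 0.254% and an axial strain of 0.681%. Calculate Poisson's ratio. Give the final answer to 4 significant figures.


nu = -epsilon_lat / epsilon_axial
Lateral strain is contraction (negative), so using magnitudes:
nu = 0.254 / 0.681
nu = 0.373
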